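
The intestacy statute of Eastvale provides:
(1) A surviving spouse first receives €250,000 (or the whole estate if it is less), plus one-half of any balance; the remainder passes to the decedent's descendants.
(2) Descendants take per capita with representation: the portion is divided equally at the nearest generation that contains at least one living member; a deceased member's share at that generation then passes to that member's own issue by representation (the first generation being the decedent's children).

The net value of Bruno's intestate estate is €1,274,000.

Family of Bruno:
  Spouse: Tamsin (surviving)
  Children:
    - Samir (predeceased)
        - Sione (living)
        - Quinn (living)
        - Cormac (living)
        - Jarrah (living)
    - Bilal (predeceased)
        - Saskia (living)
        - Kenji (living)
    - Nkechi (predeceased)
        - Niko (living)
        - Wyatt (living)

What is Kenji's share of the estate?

Tamsin first takes €250,000, leaving a balance of €1,024,000. Tamsin then takes one-half of the balance (€512,000), for a total of €762,000. The remaining €512,000 passes to the descendants.
No child survives, so the initial division is made at the grandchildren's generation.
The descendants' portion (€512,000) is divided into 8 shares of €64,000: Sione, Quinn, Cormac, Jarrah, Saskia, Kenji, Niko, and Wyatt each take €64,000.

Kenji receives €64,000.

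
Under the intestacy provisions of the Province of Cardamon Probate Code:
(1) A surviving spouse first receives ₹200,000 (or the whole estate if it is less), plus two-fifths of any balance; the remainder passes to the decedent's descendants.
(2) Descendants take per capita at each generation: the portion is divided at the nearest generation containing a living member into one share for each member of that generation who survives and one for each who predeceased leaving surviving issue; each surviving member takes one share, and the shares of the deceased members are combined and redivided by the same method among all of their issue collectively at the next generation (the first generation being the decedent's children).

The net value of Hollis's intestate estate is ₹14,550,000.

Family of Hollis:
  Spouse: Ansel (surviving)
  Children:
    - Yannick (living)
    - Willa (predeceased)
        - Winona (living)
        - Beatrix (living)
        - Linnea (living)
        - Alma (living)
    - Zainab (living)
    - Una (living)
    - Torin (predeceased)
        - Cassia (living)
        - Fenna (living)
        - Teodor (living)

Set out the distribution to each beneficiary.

Ansel first takes ₹200,000, leaving a balance of ₹14,350,000. Ansel then takes two-fifths of the balance (₹5,740,000), for a total of ₹5,940,000. The remaining ₹8,610,000 passes to the descendants.
The descendants' portion (₹8,610,000) is divided at the children's generation into 5 shares of ₹1,722,000. Yannick, Zainab, and Una each take ₹1,722,000. The 2 shares of the deceased (Willa and Torin) are combined into a pool of ₹3,444,000.
That pool (₹3,444,000) is divided at the grandchildren's generation equally among Winona, Beatrix, Linnea, Alma, Cassia, Fenna, and Teodor: ₹492,000 each.

Ansel: ₹5,940,000; Yannick: ₹1,722,000; Winona: ₹492,000; Beatrix: ₹492,000; Linnea: ₹492,000; Alma: ₹492,000; Zainab: ₹1,722,000; Una: ₹1,722,000; Cassia: ₹492,000; Fenna: ₹492,000; Teodor: ₹492,000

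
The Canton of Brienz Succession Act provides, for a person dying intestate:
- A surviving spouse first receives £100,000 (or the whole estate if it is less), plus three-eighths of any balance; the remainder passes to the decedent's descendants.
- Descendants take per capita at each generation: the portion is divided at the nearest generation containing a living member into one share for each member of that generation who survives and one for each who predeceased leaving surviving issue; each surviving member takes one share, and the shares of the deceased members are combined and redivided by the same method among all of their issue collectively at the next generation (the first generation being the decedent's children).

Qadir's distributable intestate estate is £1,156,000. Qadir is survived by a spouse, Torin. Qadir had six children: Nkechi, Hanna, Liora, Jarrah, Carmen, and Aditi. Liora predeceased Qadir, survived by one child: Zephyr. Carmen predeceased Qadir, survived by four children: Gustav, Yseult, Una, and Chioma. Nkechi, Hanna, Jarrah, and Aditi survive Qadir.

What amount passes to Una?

Una receives £44,000.

Torin first takes £100,000, leaving a balance of £1,056,000. Torin then takes three-eighths of the balance (£396,000), for a total of £496,000. The remaining £660,000 passes to the descendants.
The descendants' portion (£660,000) is divided at the children's generation into 6 shares of £110,000. Nkechi, Hanna, Jarrah, and Aditi each take £110,000. The 2 shares of the deceased (Liora and Carmen) are combined into a pool of £220,000.
That pool (£220,000) is divided at the grandchildren's generation equally among Zephyr, Gustav, Yseult, Una, and Chioma: £44,000 each.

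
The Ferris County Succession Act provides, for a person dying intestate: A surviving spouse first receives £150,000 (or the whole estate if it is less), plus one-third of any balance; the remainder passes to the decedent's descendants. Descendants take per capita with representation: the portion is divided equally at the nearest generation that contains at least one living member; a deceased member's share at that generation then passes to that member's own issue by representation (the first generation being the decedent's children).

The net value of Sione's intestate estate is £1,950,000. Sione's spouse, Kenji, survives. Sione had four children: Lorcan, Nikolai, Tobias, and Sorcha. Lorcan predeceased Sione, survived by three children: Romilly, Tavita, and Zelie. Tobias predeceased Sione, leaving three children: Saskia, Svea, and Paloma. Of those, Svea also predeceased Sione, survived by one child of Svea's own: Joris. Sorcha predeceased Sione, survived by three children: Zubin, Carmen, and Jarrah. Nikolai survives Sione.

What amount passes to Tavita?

Kenji first takes £150,000, leaving a balance of £1,800,000. Kenji then takes one-third of the balance (£600,000), for a total of £750,000. The remaining £1,200,000 passes to the descendants.
The descendants' portion (£1,200,000) is divided into 4 shares of £300,000: Nikolai takes £300,000; Lorcan's £300,000 share passes to Lorcan's issue; Tobias's £300,000 share passes to Tobias's issue; Sorcha's £300,000 share passes to Sorcha's issue.
Lorcan's share (£300,000) is divided into 3 shares of £100,000: Romilly, Tavita, and Zelie each take £100,000.
Tobias's share (£300,000) is divided into 3 shares of £100,000: Saskia and Paloma each take £100,000; Svea's £100,000 share passes to Svea's issue.
Svea's share (£100,000) passes entirely to Joris.
Sorcha's share (£300,000) is divided into 3 shares of £100,000: Zubin, Carmen, and Jarrah each take £100,000.

Tavita receives £100,000.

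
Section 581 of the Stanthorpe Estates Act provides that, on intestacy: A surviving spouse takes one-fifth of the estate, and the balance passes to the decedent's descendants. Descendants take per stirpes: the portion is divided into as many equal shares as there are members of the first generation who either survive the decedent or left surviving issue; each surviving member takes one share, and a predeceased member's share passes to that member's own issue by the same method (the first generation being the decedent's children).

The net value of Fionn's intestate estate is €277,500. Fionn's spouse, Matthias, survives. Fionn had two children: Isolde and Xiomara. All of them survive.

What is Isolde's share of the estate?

Matthias takes one-fifth of €277,500 = €55,500. The remaining €222,000 passes to the descendants.
The descendants' portion (€222,000) is divided into 2 shares of €111,000: Isolde and Xiomara each take €111,000.

Isolde receives €111,000.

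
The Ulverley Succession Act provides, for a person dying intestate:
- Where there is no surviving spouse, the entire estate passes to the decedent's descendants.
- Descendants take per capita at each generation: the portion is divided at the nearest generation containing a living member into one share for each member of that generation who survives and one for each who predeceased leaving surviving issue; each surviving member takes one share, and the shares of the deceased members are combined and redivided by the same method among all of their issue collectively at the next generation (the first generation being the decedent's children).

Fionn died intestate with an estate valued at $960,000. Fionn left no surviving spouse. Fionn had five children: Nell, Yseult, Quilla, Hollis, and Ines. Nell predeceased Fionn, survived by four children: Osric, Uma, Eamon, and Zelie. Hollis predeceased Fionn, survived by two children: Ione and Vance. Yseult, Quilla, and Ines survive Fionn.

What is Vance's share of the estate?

The entire $960,000 passes to the descendants.
That amount ($960,000) is divided at the children's generation into 5 shares of $192,000. Yseult, Quilla, and Ines each take $192,000. The 2 shares of the deceased (Nell and Hollis) are combined into a pool of $384,000.
That pool ($384,000) is divided at the grandchildren's generation equally among Osric, Uma, Eamon, Zelie, Ione, and Vance: $64,000 each.

Vance receives $64,000.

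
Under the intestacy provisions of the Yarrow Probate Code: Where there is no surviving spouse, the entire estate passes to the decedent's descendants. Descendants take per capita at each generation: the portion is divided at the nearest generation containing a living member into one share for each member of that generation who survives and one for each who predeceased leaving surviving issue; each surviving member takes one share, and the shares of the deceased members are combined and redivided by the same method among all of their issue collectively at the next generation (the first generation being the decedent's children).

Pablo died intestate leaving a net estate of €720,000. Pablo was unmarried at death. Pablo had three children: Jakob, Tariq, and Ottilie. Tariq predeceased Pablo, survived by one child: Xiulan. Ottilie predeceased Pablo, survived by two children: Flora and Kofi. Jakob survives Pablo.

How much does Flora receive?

Flora receives €160,000.

The entire €720,000 passes to the descendants.
That amount (€720,000) is divided at the children's generation into 3 shares of €240,000. Jakob takes €240,000. The 2 shares of the deceased (Tariq and Ottilie) are combined into a pool of €480,000.
That pool (€480,000) is divided at the grandchildren's generation equally among Xiulan, Flora, and Kofi: €160,000 each.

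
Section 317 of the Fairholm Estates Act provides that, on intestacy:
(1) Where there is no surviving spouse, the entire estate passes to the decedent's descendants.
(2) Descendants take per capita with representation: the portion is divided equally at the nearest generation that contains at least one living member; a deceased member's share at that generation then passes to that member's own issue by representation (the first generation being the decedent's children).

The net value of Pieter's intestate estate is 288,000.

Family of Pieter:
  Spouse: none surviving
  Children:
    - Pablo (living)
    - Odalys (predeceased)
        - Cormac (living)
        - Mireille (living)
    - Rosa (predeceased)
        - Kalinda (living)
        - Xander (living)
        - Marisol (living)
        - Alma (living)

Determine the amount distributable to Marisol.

The entire 288,000 passes to the descendants.
That amount (288,000) is divided into 3 shares of 96,000: Pablo takes 96,000; Odalys's 96,000 share passes to Odalys's issue; Rosa's 96,000 share passes to Rosa's issue.
Odalys's share (96,000) is divided into 2 shares of 48,000: Cormac and Mireille each take 48,000.
Rosa's share (96,000) is divided into 4 shares of 24,000: Kalinda, Xander, Marisol, and Alma each take 24,000.

Marisol receives 24,000.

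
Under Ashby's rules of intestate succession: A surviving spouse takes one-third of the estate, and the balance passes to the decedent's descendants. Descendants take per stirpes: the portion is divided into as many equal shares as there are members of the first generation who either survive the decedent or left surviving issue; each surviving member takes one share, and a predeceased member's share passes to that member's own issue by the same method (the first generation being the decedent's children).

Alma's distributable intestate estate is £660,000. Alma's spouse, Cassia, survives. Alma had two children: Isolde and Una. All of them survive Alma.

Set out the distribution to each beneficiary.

Cassia takes one-third of £660,000 = £220,000. The remaining £440,000 passes to the descendants.
The descendants' portion (£440,000) is divided into 2 shares of £220,000: Isolde and Una each take £220,000.

Cassia: £220,000; Isolde: £220,000; Una: £220,000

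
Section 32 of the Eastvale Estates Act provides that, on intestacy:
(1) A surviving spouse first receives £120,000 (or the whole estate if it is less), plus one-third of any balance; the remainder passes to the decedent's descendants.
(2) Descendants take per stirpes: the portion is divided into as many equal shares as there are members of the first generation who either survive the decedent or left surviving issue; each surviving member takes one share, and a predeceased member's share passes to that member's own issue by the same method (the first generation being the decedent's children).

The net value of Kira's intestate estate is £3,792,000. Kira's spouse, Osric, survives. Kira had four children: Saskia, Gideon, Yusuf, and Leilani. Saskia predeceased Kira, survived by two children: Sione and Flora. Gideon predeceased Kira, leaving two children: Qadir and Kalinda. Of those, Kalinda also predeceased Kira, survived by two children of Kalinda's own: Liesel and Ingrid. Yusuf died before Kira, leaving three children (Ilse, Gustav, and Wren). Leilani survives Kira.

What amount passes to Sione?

Sione receives £306,000.

Osric first takes £120,000, leaving a balance of £3,672,000. Osric then takes one-third of the balance (£1,224,000), for a total of £1,344,000. The remaining £2,448,000 passes to the descendants.
The descendants' portion (£2,448,000) is divided into 4 shares of £612,000: Leilani takes £612,000; Saskia's £612,000 share passes to Saskia's issue; Gideon's £612,000 share passes to Gideon's issue; Yusuf's £612,000 share passes to Yusuf's issue.
Saskia's share (£612,000) is divided into 2 shares of £306,000: Sione and Flora each take £306,000.
Gideon's share (£612,000) is divided into 2 shares of £306,000: Qadir takes £306,000; Kalinda's £306,000 share passes to Kalinda's issue.
Kalinda's share (£306,000) is divided into 2 shares of £153,000: Liesel and Ingrid each take £153,000.
Yusuf's share (£612,000) is divided into 3 shares of £204,000: Ilse, Gustav, and Wren each take £204,000.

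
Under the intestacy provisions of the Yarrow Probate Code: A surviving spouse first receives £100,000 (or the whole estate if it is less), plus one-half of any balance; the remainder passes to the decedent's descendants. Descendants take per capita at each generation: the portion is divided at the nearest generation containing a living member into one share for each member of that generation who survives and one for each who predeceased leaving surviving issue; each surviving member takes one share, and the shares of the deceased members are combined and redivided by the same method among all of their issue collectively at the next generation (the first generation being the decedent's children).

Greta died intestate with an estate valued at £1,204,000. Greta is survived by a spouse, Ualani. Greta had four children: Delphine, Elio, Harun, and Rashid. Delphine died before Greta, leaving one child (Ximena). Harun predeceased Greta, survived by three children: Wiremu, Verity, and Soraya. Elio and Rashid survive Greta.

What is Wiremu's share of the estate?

Wiremu receives £69,000.

Ualani first takes £100,000, leaving a balance of £1,104,000. Ualani then takes one-half of the balance (£552,000), for a total of £652,000. The remaining £552,000 passes to the descendants.
The descendants' portion (£552,000) is divided at the children's generation into 4 shares of £138,000. Elio and Rashid each take £138,000. The 2 shares of the deceased (Delphine and Harun) are combined into a pool of £276,000.
That pool (£276,000) is divided at the grandchildren's generation equally among Ximena, Wiremu, Verity, and Soraya: £69,000 each.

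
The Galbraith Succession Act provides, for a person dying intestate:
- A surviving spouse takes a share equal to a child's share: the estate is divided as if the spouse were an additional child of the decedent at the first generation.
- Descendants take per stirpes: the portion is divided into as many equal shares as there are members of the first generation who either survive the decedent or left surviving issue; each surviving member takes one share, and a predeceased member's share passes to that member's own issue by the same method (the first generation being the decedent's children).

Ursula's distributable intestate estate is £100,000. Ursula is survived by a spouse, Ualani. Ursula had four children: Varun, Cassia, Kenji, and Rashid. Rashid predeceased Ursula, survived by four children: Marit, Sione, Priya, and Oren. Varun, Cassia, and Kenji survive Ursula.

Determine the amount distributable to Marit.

Marit receives £5,000.

The spouse counts as an additional share at the children's level, so there are 5 primary shares of £20,000. Ualani takes one such share (£20,000).
The children's combined portion (£80,000) is divided into 4 shares of £20,000: Varun, Cassia, and Kenji each take £20,000; Rashid's £20,000 share passes to Rashid's issue.
Rashid's share (£20,000) is divided into 4 shares of £5,000: Marit, Sione, Priya, and Oren each take £5,000.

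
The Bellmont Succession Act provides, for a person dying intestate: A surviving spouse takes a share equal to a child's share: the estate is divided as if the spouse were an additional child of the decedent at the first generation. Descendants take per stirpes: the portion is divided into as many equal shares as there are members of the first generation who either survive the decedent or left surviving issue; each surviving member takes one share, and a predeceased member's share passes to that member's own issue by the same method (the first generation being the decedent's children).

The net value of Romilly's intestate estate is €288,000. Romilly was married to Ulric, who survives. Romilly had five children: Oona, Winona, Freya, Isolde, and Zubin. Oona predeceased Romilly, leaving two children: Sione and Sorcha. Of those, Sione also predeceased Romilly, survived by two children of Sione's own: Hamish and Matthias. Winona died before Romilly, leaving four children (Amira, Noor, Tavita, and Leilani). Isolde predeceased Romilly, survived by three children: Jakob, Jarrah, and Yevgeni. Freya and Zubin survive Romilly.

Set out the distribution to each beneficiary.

The spouse counts as an additional share at the children's level, so there are 6 primary shares of €48,000. Ulric takes one such share (€48,000).
The children's combined portion (€240,000) is divided into 5 shares of €48,000: Freya and Zubin each take €48,000; Oona's €48,000 share passes to Oona's issue; Winona's €48,000 share passes to Winona's issue; Isolde's €48,000 share passes to Isolde's issue.
Oona's share (€48,000) is divided into 2 shares of €24,000: Sorcha takes €24,000; Sione's €24,000 share passes to Sione's issue.
Sione's share (€24,000) is divided into 2 shares of €12,000: Hamish and Matthias each take €12,000.
Winona's share (€48,000) is divided into 4 shares of €12,000: Amira, Noor, Tavita, and Leilani each take €12,000.
Isolde's share (€48,000) is divided into 3 shares of €16,000: Jakob, Jarrah, and Yevgeni each take €16,000.

Ulric: €48,000; Hamish: €12,000; Matthias: €12,000; Sorcha: €24,000; Amira: €12,000; Noor: €12,000; Tavita: €12,000; Leilani: €12,000; Freya: €48,000; Jakob: €16,000; Jarrah: €16,000; Yevgeni: €16,000; Zubin: €48,000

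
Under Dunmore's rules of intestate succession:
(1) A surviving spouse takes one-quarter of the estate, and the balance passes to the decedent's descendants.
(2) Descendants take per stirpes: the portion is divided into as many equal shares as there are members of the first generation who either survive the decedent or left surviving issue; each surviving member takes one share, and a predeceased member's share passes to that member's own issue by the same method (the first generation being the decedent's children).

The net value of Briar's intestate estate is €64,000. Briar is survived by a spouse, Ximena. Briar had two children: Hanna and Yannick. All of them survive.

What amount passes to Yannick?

Yannick receives €24,000.

Ximena takes one-quarter of €64,000 = €16,000. The remaining €48,000 passes to the descendants.
The descendants' portion (€48,000) is divided into 2 shares of €24,000: Hanna and Yannick each take €24,000.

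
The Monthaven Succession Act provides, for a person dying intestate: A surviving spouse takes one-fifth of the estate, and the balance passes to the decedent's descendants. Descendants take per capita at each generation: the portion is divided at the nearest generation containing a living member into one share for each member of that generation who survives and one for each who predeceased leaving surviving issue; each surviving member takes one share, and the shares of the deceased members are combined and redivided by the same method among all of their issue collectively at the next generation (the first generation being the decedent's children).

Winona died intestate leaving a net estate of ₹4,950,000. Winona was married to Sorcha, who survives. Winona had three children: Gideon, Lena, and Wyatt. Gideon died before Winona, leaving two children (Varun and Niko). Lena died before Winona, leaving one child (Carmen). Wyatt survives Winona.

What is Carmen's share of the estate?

Sorcha takes one-fifth of ₹4,950,000 = ₹990,000. The remaining ₹3,960,000 passes to the descendants.
The descendants' portion (₹3,960,000) is divided at the children's generation into 3 shares of ₹1,320,000. Wyatt takes ₹1,320,000. The 2 shares of the deceased (Gideon and Lena) are combined into a pool of ₹2,640,000.
That pool (₹2,640,000) is divided at the grandchildren's generation equally among Varun, Niko, and Carmen: ₹880,000 each.

Carmen receives ₹880,000.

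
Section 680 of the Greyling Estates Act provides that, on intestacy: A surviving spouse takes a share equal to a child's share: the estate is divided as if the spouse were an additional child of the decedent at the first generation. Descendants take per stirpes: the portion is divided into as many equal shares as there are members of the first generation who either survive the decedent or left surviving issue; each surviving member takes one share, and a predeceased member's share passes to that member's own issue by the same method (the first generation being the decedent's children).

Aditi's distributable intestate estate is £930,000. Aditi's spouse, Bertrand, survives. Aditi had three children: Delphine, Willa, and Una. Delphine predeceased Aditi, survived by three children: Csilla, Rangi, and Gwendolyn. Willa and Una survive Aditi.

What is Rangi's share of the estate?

Rangi receives £77,500.

The spouse counts as an additional share at the children's level, so there are 4 primary shares of £232,500. Bertrand takes one such share (£232,500).
The children's combined portion (£697,500) is divided into 3 shares of £232,500: Willa and Una each take £232,500; Delphine's £232,500 share passes to Delphine's issue.
Delphine's share (£232,500) is divided into 3 shares of £77,500: Csilla, Rangi, and Gwendolyn each take £77,500.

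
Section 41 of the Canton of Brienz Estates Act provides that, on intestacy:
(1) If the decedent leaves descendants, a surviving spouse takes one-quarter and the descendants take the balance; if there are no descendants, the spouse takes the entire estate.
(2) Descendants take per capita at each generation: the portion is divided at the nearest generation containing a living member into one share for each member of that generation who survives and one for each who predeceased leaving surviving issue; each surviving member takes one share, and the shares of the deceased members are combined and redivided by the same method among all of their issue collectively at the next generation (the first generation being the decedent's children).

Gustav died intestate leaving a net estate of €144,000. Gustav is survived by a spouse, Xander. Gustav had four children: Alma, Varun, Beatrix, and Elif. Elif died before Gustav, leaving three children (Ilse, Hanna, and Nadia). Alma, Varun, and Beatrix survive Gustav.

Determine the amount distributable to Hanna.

Xander takes one-quarter of €144,000 = €36,000. The remaining €108,000 passes to the descendants.
The descendants' portion (€108,000) is divided at the children's generation into 4 shares of €27,000. Alma, Varun, and Beatrix each take €27,000. The remaining share for the deceased Elif (€27,000) is carried to the next generation.
That pool (€27,000) is divided at the grandchildren's generation equally among Ilse, Hanna, and Nadia: €9,000 each.

Hanna receives €9,000.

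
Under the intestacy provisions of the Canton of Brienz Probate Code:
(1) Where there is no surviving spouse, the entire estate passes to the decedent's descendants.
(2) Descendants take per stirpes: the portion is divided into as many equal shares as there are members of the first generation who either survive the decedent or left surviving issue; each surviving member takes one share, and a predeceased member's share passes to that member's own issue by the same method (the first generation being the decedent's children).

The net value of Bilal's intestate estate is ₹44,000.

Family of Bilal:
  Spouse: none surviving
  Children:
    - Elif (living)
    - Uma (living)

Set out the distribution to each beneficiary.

The entire ₹44,000 passes to the descendants.
That amount (₹44,000) is divided into 2 shares of ₹22,000: Elif and Uma each take ₹22,000.

Elif: ₹22,000; Uma: ₹22,000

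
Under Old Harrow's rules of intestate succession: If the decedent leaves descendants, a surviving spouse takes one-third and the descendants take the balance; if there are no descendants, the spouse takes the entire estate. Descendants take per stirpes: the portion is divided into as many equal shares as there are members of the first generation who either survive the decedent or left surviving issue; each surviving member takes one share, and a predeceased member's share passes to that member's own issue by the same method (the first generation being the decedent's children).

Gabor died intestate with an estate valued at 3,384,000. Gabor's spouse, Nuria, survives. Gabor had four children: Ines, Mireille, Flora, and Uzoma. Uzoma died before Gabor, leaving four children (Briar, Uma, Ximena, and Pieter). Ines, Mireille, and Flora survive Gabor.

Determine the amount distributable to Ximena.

Nuria takes one-third of 3,384,000 = 1,128,000. The remaining 2,256,000 passes to the descendants.
The descendants' portion (2,256,000) is divided into 4 shares of 564,000: Ines, Mireille, and Flora each take 564,000; Uzoma's 564,000 share passes to Uzoma's issue.
Uzoma's share (564,000) is divided into 4 shares of 141,000: Briar, Uma, Ximena, and Pieter each take 141,000.

Ximena receives 141,000.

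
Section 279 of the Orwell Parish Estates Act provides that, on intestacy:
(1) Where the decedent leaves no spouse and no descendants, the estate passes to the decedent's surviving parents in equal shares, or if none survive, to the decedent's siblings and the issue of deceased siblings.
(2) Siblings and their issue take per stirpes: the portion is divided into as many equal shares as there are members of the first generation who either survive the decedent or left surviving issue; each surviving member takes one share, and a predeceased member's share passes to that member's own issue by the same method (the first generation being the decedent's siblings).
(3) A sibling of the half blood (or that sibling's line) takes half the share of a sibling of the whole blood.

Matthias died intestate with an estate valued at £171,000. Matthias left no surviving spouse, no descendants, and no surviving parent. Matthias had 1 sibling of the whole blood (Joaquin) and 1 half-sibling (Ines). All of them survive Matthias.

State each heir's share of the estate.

The entire £171,000 passes to the siblings and their issue.
Counting each half-blood sibling's line as half a unit, there are 3/2 units in £171,000, so one unit is £114,000. Whole-blood lines (Joaquin) take £114,000 each; half-blood lines (Ines) take £57,000 each.

Ines: £57,000; Joaquin: £114,000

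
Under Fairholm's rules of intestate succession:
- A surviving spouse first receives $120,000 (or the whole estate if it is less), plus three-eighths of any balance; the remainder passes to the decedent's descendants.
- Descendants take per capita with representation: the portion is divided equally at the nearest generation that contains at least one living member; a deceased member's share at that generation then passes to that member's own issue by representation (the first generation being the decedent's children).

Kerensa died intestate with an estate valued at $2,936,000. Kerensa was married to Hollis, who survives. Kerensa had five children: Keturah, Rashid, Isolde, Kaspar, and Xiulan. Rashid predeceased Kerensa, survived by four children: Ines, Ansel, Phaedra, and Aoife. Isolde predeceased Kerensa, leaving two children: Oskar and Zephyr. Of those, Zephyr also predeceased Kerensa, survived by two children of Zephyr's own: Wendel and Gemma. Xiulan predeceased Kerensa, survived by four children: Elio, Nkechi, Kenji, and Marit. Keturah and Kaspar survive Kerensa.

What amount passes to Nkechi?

Nkechi receives $88,000.

Hollis first takes $120,000, leaving a balance of $2,816,000. Hollis then takes three-eighths of the balance ($1,056,000), for a total of $1,176,000. The remaining $1,760,000 passes to the descendants.
The descendants' portion ($1,760,000) is divided into 5 shares of $352,000: Keturah and Kaspar each take $352,000; Rashid's $352,000 share passes to Rashid's issue; Isolde's $352,000 share passes to Isolde's issue; Xiulan's $352,000 share passes to Xiulan's issue.
Rashid's share ($352,000) is divided into 4 shares of $88,000: Ines, Ansel, Phaedra, and Aoife each take $88,000.
Isolde's share ($352,000) is divided into 2 shares of $176,000: Oskar takes $176,000; Zephyr's $176,000 share passes to Zephyr's issue.
Zephyr's share ($176,000) is divided into 2 shares of $88,000: Wendel and Gemma each take $88,000.
Xiulan's share ($352,000) is divided into 4 shares of $88,000: Elio, Nkechi, Kenji, and Marit each take $88,000.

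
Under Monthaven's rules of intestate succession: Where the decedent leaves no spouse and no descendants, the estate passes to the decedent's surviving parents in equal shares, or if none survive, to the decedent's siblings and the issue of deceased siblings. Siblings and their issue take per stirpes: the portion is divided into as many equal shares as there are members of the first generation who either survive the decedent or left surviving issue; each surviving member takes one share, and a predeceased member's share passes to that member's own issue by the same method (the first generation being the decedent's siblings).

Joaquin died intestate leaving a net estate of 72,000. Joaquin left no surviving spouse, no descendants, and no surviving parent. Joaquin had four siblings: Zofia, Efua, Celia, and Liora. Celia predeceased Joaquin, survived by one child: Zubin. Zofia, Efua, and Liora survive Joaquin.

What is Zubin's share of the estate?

The entire 72,000 passes to the siblings and their issue.
That amount (72,000) is divided into 4 shares of 18,000: Zofia, Efua, and Liora each take 18,000; Celia's 18,000 share passes to Celia's issue.
Celia's share (18,000) passes entirely to Zubin.

Zubin receives 18,000.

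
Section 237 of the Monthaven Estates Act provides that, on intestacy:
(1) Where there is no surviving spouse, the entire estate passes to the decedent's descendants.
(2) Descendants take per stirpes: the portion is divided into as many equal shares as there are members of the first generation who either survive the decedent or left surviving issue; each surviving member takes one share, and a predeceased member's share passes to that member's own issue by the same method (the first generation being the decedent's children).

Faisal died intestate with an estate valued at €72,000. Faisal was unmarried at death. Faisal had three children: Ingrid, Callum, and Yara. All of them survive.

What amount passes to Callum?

The entire €72,000 passes to the descendants.
That amount (€72,000) is divided into 3 shares of €24,000: Ingrid, Callum, and Yara each take €24,000.

Callum receives €24,000.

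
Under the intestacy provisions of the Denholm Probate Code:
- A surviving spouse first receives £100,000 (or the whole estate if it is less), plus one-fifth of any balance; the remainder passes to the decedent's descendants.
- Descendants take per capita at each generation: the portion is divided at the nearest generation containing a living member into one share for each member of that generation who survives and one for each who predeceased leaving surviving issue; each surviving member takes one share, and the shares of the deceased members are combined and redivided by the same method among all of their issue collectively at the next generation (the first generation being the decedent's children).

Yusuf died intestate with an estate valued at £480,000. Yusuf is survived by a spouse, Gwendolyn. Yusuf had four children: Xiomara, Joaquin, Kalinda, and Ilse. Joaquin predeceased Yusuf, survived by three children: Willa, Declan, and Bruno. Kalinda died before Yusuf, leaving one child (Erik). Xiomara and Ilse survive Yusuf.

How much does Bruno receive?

Bruno receives £38,000.

Gwendolyn first takes £100,000, leaving a balance of £380,000. Gwendolyn then takes one-fifth of the balance (£76,000), for a total of £176,000. The remaining £304,000 passes to the descendants.
The descendants' portion (£304,000) is divided at the children's generation into 4 shares of £76,000. Xiomara and Ilse each take £76,000. The 2 shares of the deceased (Joaquin and Kalinda) are combined into a pool of £152,000.
That pool (£152,000) is divided at the grandchildren's generation equally among Willa, Declan, Bruno, and Erik: £38,000 each.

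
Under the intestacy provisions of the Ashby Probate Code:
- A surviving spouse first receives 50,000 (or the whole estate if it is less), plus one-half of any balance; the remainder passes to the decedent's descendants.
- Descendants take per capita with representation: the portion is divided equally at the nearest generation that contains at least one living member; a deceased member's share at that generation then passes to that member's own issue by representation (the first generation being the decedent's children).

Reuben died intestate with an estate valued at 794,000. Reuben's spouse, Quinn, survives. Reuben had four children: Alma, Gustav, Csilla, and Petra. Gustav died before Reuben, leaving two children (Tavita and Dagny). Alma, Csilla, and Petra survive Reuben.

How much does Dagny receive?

Quinn first takes 50,000, leaving a balance of 744,000. Quinn then takes one-half of the balance (372,000), for a total of 422,000. The remaining 372,000 passes to the descendants.
The descendants' portion (372,000) is divided into 4 shares of 93,000: Alma, Csilla, and Petra each take 93,000; Gustav's 93,000 share passes to Gustav's issue.
Gustav's share (93,000) is divided into 2 shares of 46,500: Tavita and Dagny each take 46,500.

Dagny receives 46,500.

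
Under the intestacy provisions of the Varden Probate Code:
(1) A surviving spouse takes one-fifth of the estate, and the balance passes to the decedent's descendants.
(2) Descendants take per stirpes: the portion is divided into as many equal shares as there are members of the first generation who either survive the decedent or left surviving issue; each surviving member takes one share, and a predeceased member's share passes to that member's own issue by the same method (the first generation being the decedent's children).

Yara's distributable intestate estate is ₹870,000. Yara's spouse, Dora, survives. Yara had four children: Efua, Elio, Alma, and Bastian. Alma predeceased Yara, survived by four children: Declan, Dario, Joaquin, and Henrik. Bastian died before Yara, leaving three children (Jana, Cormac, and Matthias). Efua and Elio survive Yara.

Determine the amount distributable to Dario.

Dora takes one-fifth of ₹870,000 = ₹174,000. The remaining ₹696,000 passes to the descendants.
The descendants' portion (₹696,000) is divided into 4 shares of ₹174,000: Efua and Elio each take ₹174,000; Alma's ₹174,000 share passes to Alma's issue; Bastian's ₹174,000 share passes to Bastian's issue.
Alma's share (₹174,000) is divided into 4 shares of ₹43,500: Declan, Dario, Joaquin, and Henrik each take ₹43,500.
Bastian's share (₹174,000) is divided into 3 shares of ₹58,000: Jana, Cormac, and Matthias each take ₹58,000.

Dario receives ₹43,500.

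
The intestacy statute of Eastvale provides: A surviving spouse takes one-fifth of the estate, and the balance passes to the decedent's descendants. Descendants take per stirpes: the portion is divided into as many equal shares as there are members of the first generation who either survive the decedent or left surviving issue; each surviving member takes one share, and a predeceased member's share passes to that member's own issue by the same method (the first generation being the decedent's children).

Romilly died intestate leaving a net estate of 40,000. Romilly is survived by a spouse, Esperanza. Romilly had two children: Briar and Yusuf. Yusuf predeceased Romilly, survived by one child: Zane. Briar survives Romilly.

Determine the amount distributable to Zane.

Esperanza takes one-fifth of 40,000 = 8,000. The remaining 32,000 passes to the descendants.
The descendants' portion (32,000) is divided into 2 shares of 16,000: Briar takes 16,000; Yusuf's 16,000 share passes to Yusuf's issue.
Yusuf's share (16,000) passes entirely to Zane.

Zane receives 16,000.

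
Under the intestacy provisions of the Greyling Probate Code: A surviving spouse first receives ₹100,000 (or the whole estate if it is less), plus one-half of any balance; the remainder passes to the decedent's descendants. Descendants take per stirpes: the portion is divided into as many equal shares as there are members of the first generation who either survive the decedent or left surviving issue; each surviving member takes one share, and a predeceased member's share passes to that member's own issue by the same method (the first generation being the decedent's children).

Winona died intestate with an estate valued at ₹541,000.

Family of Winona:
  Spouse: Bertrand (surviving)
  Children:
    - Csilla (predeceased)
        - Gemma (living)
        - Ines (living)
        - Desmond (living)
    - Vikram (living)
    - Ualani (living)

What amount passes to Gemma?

Bertrand first takes ₹100,000, leaving a balance of ₹441,000. Bertrand then takes one-half of the balance (₹220,500), for a total of ₹320,500. The remaining ₹220,500 passes to the descendants.
The descendants' portion (₹220,500) is divided into 3 shares of ₹73,500: Vikram and Ualani each take ₹73,500; Csilla's ₹73,500 share passes to Csilla's issue.
Csilla's share (₹73,500) is divided into 3 shares of ₹24,500: Gemma, Ines, and Desmond each take ₹24,500.

Gemma receives ₹24,500.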